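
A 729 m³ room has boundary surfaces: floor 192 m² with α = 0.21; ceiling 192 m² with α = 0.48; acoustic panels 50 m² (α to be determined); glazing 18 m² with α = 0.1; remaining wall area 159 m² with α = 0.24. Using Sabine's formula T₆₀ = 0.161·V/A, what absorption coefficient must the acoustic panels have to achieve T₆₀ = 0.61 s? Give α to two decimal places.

0.40

From T₆₀ = 0.161·V/A, the target T₆₀ = 0.61 s needs A = 0.161·729/0.61 = 192.41 m².
Absorption from the other surfaces = 192·0.21 + 192·0.48 + 18·0.1 + 159·0.24 = 172.44 m², so the acoustic panels must supply 19.97 m² over 50 m².
α = 19.97/50 = 0.399.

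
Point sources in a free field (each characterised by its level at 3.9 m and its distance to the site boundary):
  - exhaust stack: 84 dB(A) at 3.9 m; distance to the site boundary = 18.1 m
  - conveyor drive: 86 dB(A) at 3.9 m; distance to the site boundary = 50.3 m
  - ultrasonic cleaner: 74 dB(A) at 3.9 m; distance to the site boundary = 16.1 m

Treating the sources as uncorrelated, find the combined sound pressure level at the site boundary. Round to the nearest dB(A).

Apply inverse-square spreading to bring every level to the receiver, then sum 10^(L/10).
exhaust stack: 84 − 20·log₁₀(18.1/3.9) = 84 − 13.33 = 70.67 dB(A).
conveyor drive: 86 − 20·log₁₀(50.3/3.9) = 86 − 22.21 = 63.79 dB(A).
ultrasonic cleaner: 74 − 20·log₁₀(16.1/3.9) = 74 − 12.32 = 61.68 dB(A).
Σ 10^(L/10) = 1.553e+07 → L_total = 10·log₁₀(1.553e+07) = 71.91 dB(A).

72 dB(A)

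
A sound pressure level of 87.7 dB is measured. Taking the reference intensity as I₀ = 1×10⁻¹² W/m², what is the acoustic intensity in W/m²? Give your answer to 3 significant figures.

I = I₀·10^(L/10) = 10⁻¹² × 10^(87.7/10) = 10^(-3.230).

0.000589 W/m²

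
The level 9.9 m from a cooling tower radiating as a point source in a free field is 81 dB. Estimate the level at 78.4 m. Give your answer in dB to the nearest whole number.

63 dB

For a point source, L₂ = L₁ − 20·log₁₀(r₂/r₁).
L₂ = 81 − 20·log₁₀(78.4/9.9) = 81 − 17.974 = 63.03 dB.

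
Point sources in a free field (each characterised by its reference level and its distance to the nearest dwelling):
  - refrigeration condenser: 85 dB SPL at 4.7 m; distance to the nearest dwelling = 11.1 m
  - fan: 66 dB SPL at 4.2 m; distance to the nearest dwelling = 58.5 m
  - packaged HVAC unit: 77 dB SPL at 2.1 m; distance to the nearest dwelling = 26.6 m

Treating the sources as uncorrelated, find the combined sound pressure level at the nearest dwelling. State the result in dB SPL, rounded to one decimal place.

77.6 dB SPL

Apply inverse-square spreading to bring every level to the receiver, then sum 10^(L/10).
refrigeration condenser: 85 − 20·log₁₀(11.1/4.7) = 85 − 7.46 = 77.54 dB SPL.
fan: 66 − 20·log₁₀(58.5/4.2) = 66 − 22.88 = 43.12 dB SPL.
packaged HVAC unit: 77 − 20·log₁₀(26.6/2.1) = 77 − 22.05 = 54.95 dB SPL.
Σ 10^(L/10) = 5.703e+07 → L_total = 10·log₁₀(5.703e+07) = 77.56 dB SPL.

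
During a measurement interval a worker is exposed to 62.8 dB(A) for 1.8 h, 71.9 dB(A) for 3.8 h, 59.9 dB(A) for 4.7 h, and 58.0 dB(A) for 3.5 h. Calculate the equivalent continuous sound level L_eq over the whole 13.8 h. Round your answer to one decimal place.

67.0 dB(A)

L_eq = 10·log₁₀[(1/T)·Σ tᵢ·10^(Lᵢ/10)] with T = 13.8 h.
Σ tᵢ·10^(Lᵢ/10) = 1.8·10^(62.8/10) + 3.8·10^(71.9/10) + 4.7·10^(59.9/10) + 3.5·10^(58.0/10) = 6.909e+07.
L_eq = 10·log₁₀(6.909e+07/13.8) = 67.00 dB(A).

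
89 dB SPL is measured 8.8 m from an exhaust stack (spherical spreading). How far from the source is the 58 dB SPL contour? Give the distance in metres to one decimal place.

Point-source spreading drops the level by 20·log₁₀(r₂/r₁); inverting, r₂/r₁ = 10^(ΔL/20).
r₂ = 8.8·10^((89−58)/20) = 8.8·10^(31.0/20) = 312.24 m.

312.2 m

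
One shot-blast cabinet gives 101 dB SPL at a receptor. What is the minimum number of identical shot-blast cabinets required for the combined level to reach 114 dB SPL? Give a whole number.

20

The shortfall is 114 − 101 = 13.0 dB, and N units add 10·log₁₀ N, so need 10·log₁₀ N ≥ 13.0.
N ≥ 10^(13.0/10) = 19.953, so N = 20.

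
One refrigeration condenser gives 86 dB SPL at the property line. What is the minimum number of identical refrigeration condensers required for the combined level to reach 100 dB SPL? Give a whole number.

The shortfall is 100 − 86 = 14.0 dB, and N units add 10·log₁₀ N, so need 10·log₁₀ N ≥ 14.0.
N ≥ 10^(14.0/10) = 25.119, so N = 26.

26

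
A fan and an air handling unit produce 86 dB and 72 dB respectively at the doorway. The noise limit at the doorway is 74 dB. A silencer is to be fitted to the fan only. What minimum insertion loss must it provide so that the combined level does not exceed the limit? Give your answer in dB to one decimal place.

The untreated sources together contribute 10^(72/10) = 1.585e+07, i.e. 72.00 dB.
To meet 74 dB overall, the treated fan may contribute at most 10^(74/10) − 1.585e+07 = 9.270e+06, i.e. 69.67 dB.
Required insertion loss = 86 − 69.67 = 16.33 dB.

16.3 dB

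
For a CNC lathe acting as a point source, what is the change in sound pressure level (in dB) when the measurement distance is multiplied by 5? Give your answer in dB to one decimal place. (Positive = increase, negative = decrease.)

Point-source spreading: ΔL = −20·log₁₀(r₂/r₁).
ΔL = −20·log₁₀(5) = -13.98 dB.

-14.0 dB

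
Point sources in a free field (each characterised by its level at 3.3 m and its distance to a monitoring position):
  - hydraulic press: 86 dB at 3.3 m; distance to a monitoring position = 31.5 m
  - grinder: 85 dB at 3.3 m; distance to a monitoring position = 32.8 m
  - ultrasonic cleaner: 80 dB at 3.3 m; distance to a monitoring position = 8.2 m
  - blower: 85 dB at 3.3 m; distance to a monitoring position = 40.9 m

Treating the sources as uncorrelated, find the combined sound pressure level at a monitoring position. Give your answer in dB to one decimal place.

74.1 dB

Apply inverse-square spreading to bring every level to the receiver, then sum 10^(L/10).
hydraulic press: 86 − 20·log₁₀(31.5/3.3) = 86 − 19.60 = 66.40 dB.
grinder: 85 − 20·log₁₀(32.8/3.3) = 85 − 19.95 = 65.05 dB.
ultrasonic cleaner: 80 − 20·log₁₀(8.2/3.3) = 80 − 7.91 = 72.09 dB.
blower: 85 − 20·log₁₀(40.9/3.3) = 85 − 21.86 = 63.14 dB.
Σ 10^(L/10) = 2.582e+07 → L_total = 10·log₁₀(2.582e+07) = 74.12 dB.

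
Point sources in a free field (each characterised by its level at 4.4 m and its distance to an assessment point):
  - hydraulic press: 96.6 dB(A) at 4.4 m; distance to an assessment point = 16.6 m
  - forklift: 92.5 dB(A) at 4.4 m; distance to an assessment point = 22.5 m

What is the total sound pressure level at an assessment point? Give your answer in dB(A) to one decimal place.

First find each source's level at the receiver (point-source: −20·log₁₀(r/r_ref)), then combine on an intensity basis.
hydraulic press: 96.6 − 20·log₁₀(16.6/4.4) = 96.6 − 11.53 = 85.07 dB(A).
forklift: 92.5 − 20·log₁₀(22.5/4.4) = 92.5 − 14.17 = 78.33 dB(A).
Σ 10^(L/10) = 3.891e+08 → L_total = 10·log₁₀(3.891e+08) = 85.90 dB(A).

85.9 dB(A)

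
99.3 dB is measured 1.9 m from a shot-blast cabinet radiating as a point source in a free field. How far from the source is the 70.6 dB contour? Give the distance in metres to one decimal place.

51.7 m

For a point source L₁ − L₂ = 20·log₁₀(r₂/r₁), so r₂ = r₁·10^((L₁−L₂)/20).
r₂ = 1.9·10^((99.3−70.6)/20) = 1.9·10^(28.7/20) = 51.73 m.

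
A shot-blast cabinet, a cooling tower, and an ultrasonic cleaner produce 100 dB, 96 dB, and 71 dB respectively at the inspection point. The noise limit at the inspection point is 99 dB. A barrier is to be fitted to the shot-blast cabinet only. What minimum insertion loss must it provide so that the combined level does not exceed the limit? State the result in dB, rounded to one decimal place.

4.0 dB

Everything except the shot-blast cabinet sums to 10^(96/10) + 10^(71/10) = 3.994e+09 in linear terms, 96.01 dB.
The limit corresponds to 10^(99/10) = 7.943e+09; subtracting the fixed part leaves 3.950e+09 for the shot-blast cabinet, i.e. 95.97 dB.
Required insertion loss = 100 − 95.97 = 4.03 dB.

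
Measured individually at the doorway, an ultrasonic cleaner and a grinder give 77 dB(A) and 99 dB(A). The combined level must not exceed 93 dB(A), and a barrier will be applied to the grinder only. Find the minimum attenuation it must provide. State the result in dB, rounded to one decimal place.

The untreated sources together contribute 10^(77/10) = 5.012e+07, i.e. 77.00 dB(A).
The limit corresponds to 10^(93/10) = 1.995e+09; subtracting the fixed part leaves 1.945e+09 for the grinder, i.e. 92.89 dB(A).
So the grinder must be reduced from 99 to 92.89 dB(A): IL = 6.11 dB.

6.1 dB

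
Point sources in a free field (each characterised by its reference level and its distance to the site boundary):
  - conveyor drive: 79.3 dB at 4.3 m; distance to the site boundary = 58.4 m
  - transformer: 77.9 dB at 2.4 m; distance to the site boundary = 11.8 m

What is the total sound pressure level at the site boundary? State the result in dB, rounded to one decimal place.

Propagate each source to the receiver with L = L_ref − 20·log₁₀(r/r_ref), then add intensities.
conveyor drive: 79.3 − 20·log₁₀(58.4/4.3) = 79.3 − 22.66 = 56.64 dB.
transformer: 77.9 − 20·log₁₀(11.8/2.4) = 77.9 − 13.83 = 64.07 dB.
Σ 10^(L/10) = 3.012e+06 → L_total = 10·log₁₀(3.012e+06) = 64.79 dB.

64.8 dB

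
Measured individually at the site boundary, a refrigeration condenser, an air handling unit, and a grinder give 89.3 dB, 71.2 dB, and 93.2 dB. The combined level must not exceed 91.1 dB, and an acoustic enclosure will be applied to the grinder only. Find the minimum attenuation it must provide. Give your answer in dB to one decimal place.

6.9 dB

Fixed contribution from the other sources: Σ 10^(L/10) = 10^(89.3/10) + 10^(71.2/10) = 8.643e+08 (89.37 dB).
The limit corresponds to 10^(91.1/10) = 1.288e+09; subtracting the fixed part leaves 4.239e+08 for the grinder, i.e. 86.27 dB.
So the grinder must be reduced from 93.2 to 86.27 dB: IL = 6.93 dB.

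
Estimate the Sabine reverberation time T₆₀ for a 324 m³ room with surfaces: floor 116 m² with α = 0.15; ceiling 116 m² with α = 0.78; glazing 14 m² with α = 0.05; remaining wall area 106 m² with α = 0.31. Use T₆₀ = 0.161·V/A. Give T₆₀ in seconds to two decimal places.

Summing Sᵢαᵢ: 116·0.15 + 116·0.78 + 14·0.05 + 106·0.31 = 141.44 m².
T₆₀ = 0.161 × 324 / 141.44 = 0.369 s.

0.37 s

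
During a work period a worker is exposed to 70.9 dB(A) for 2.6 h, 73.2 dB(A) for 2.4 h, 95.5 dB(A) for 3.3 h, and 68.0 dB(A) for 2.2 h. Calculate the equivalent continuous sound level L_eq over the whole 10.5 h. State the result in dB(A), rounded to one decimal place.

90.5 dB(A)

The energy average is taken in the linear domain: L_eq = 10·log₁₀[(Σ tᵢ·10^(Lᵢ/10))/T], T = 10.5 h.
Σ tᵢ·10^(Lᵢ/10) = 2.6·10^(70.9/10) + 2.4·10^(73.2/10) + 3.3·10^(95.5/10) + 2.2·10^(68.0/10) = 1.180e+10.
L_eq = 10·log₁₀(1.180e+10/10.5) = 90.51 dB(A).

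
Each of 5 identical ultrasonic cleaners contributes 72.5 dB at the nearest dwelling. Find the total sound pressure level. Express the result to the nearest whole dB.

L_total = L₁ + 10·log₁₀ N for N identical incoherent sources.
L_total = 72.5 + 10·log₁₀(5) = 72.5 + 6.990 = 79.49 dB.

79 dB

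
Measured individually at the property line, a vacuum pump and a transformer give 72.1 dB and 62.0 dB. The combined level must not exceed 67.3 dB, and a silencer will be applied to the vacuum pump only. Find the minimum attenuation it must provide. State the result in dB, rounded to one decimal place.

Fixed contribution from the other source: Σ 10^(L/10) = 10^(62.0/10) = 1.585e+06 (62.00 dB).
The limit corresponds to 10^(67.3/10) = 5.370e+06; subtracting the fixed part leaves 3.785e+06 for the vacuum pump, i.e. 65.78 dB.
So the vacuum pump must be reduced from 72.1 to 65.78 dB: IL = 6.32 dB.

6.3 dB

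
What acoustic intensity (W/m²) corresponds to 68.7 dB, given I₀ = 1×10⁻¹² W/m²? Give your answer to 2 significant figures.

7.4e-06 W/m²

I = I₀·10^(L/10) = 10⁻¹² × 10^(68.7/10) = 10^(-5.130).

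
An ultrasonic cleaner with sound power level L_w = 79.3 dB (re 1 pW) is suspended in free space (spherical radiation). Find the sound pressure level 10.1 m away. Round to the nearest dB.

The power spreads over a sphere of area 4π·r², so L_p = L_w − 10·log₁₀(4π·r²).
4π·r² = 1282 m², 10·log₁₀ of that is 31.079 dB.
L_p = 79.3 − 31.079 = 48.22 dB.

48 dB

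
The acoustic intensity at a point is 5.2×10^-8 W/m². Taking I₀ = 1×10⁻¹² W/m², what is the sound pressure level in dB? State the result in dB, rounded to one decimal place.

L = 10·log₁₀(I/I₀) = 10·log₁₀(5.2×10^-8/10⁻¹²) = 10·log₁₀(5.2×10^4).
L = 10·(0.7160 + 4) = 47.16 dB.

47.2 dB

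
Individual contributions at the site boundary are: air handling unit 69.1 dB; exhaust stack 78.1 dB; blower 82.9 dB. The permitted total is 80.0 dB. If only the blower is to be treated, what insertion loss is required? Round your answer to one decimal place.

The untreated sources together contribute 10^(69.1/10) + 10^(78.1/10) = 7.269e+07, i.e. 78.61 dB.
To meet 80.0 dB overall, the treated blower may contribute at most 10^(80.0/10) − 7.269e+07 = 2.731e+07, i.e. 74.36 dB.
Required insertion loss = 82.9 − 74.36 = 8.54 dB.

8.5 dB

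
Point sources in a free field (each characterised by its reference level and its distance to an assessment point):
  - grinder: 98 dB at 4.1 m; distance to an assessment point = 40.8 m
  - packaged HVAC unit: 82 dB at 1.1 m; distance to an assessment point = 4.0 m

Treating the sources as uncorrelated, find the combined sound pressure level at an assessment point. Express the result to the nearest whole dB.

79 dB

First find each source's level at the receiver (point-source: −20·log₁₀(r/r_ref)), then combine on an intensity basis.
grinder: 98 − 20·log₁₀(40.8/4.1) = 98 − 19.96 = 78.04 dB.
packaged HVAC unit: 82 − 20·log₁₀(4.0/1.1) = 82 − 11.21 = 70.79 dB.
Σ 10^(L/10) = 7.570e+07 → L_total = 10·log₁₀(7.570e+07) = 78.79 dB.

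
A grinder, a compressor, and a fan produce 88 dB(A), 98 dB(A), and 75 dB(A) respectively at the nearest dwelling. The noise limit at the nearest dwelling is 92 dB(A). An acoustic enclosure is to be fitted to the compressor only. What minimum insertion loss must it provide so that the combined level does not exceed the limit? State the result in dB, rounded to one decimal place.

The untreated sources together contribute 10^(88/10) + 10^(75/10) = 6.626e+08, i.e. 88.21 dB(A).
The limit corresponds to 10^(92/10) = 1.585e+09; subtracting the fixed part leaves 9.223e+08 for the compressor, i.e. 89.65 dB(A).
So the compressor must be reduced from 98 to 89.65 dB(A): IL = 8.35 dB.

8.4 dB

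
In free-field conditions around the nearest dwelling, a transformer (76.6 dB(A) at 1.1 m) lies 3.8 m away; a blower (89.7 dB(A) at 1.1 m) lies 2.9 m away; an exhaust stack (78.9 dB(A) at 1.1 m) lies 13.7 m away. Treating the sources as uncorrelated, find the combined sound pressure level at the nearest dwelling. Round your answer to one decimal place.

First find each source's level at the receiver (point-source: −20·log₁₀(r/r_ref)), then combine on an intensity basis.
transformer: 76.6 − 20·log₁₀(3.8/1.1) = 76.6 − 10.77 = 65.83 dB(A).
blower: 89.7 − 20·log₁₀(2.9/1.1) = 89.7 − 8.42 = 81.28 dB(A).
exhaust stack: 78.9 − 20·log₁₀(13.7/1.1) = 78.9 − 21.91 = 56.99 dB(A).
Σ 10^(L/10) = 1.386e+08 → L_total = 10·log₁₀(1.386e+08) = 81.42 dB(A).

81.4 dB(A)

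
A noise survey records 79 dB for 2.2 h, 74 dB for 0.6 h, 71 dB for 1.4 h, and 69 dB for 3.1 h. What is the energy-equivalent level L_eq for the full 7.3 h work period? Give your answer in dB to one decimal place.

75.0 dB

The energy average is taken in the linear domain: L_eq = 10·log₁₀[(Σ tᵢ·10^(Lᵢ/10))/T], T = 7.3 h.
Σ tᵢ·10^(Lᵢ/10) = 2.2·10^(79/10) + 0.6·10^(74/10) + 1.4·10^(71/10) + 3.1·10^(69/10) = 2.321e+08.
L_eq = 10·log₁₀(2.321e+08/7.3) = 75.02 dB.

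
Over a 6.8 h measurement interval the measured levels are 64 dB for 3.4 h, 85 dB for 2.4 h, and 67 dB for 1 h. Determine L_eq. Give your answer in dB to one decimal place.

80.6 dB

L_eq = 10·log₁₀[(1/T)·Σ tᵢ·10^(Lᵢ/10)] with T = 6.8 h.
Σ tᵢ·10^(Lᵢ/10) = 3.4·10^(64/10) + 2.4·10^(85/10) + 1·10^(67/10) = 7.725e+08.
L_eq = 10·log₁₀(7.725e+08/6.8) = 80.55 dB.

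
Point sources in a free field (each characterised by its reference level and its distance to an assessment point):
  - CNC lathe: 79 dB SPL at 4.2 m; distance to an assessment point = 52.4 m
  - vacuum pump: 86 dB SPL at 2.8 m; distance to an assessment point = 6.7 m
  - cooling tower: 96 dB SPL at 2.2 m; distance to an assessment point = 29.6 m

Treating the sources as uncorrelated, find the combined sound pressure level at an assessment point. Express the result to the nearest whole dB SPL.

80 dB SPL

First find each source's level at the receiver (point-source: −20·log₁₀(r/r_ref)), then combine on an intensity basis.
CNC lathe: 79 − 20·log₁₀(52.4/4.2) = 79 − 21.92 = 57.08 dB SPL.
vacuum pump: 86 − 20·log₁₀(6.7/2.8) = 86 − 7.58 = 78.42 dB SPL.
cooling tower: 96 − 20·log₁₀(29.6/2.2) = 96 − 22.58 = 73.42 dB SPL.
Σ 10^(L/10) = 9.203e+07 → L_total = 10·log₁₀(9.203e+07) = 79.64 dB SPL.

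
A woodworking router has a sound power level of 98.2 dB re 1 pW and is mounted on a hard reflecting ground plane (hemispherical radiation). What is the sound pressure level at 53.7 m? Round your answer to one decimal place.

The power spreads over a hemisphere of area 2π·r², so L_p = L_w − 10·log₁₀(2π·r²).
2π·r² = 1.812e+04 m², 10·log₁₀ of that is 42.581 dB.
L_p = 98.2 − 42.581 = 55.62 dB.

55.6 dB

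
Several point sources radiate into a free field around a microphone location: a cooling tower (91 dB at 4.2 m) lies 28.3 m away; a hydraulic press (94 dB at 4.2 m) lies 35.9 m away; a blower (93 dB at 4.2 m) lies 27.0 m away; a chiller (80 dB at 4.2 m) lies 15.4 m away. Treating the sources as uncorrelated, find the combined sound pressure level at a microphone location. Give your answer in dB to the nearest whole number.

First find each source's level at the receiver (point-source: −20·log₁₀(r/r_ref)), then combine on an intensity basis.
cooling tower: 91 − 20·log₁₀(28.3/4.2) = 91 − 16.57 = 74.43 dB.
hydraulic press: 94 − 20·log₁₀(35.9/4.2) = 94 − 18.64 = 75.36 dB.
blower: 93 − 20·log₁₀(27.0/4.2) = 93 − 16.16 = 76.84 dB.
chiller: 80 − 20·log₁₀(15.4/4.2) = 80 − 11.29 = 68.71 dB.
Σ 10^(L/10) = 1.178e+08 → L_total = 10·log₁₀(1.178e+08) = 80.71 dB.

81 dB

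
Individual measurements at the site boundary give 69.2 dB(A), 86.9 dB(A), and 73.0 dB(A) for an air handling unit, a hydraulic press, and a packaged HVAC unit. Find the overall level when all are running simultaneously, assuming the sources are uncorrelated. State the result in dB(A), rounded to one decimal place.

Incoherent sources combine by intensity addition: L_total = 10·log₁₀(Σ 10^(L_i/10)).
Σ 10^(L/10) = 10^(69.2/10) + 10^(86.9/10) + 10^(73.0/10) = 5.180e+08.
L_total = 10·log₁₀(5.180e+08) = 87.14 dB(A).

87.1 dB(A)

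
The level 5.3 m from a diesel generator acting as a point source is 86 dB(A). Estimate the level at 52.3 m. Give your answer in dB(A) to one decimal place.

Spherical spreading from a point source gives a 20·log₁₀(r₂/r₁) drop.
L₂ = 86 − 20·log₁₀(52.3/5.3) = 86 − 19.885 = 66.12 dB(A).

66.1 dB(A)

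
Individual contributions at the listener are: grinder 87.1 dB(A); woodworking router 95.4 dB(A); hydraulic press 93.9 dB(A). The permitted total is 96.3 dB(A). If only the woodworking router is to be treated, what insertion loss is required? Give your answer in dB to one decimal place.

The untreated sources together contribute 10^(87.1/10) + 10^(93.9/10) = 2.968e+09, i.e. 94.72 dB(A).
The limit corresponds to 10^(96.3/10) = 4.266e+09; subtracting the fixed part leaves 1.298e+09 for the woodworking router, i.e. 91.13 dB(A).
Required insertion loss = 95.4 − 91.13 = 4.27 dB.

4.3 dB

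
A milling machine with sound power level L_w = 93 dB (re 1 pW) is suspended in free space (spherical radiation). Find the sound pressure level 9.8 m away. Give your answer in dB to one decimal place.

Free-field spherical radiation: L_p = L_w − 10·log₁₀(4π·r²), r = 9.8 m.
4π·r² = 1207 m², 10·log₁₀ of that is 30.817 dB.
L_p = 93 − 30.817 = 62.18 dB.

62.2 dB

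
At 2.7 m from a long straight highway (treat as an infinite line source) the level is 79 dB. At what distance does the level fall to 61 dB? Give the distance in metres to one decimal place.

Line-source spreading drops the level by 10·log₁₀(r₂/r₁); inverting, r₂/r₁ = 10^(ΔL/10).
r₂ = 2.7·10^((79−61)/10) = 2.7·10^(18.0/10) = 170.36 m.

170.4 m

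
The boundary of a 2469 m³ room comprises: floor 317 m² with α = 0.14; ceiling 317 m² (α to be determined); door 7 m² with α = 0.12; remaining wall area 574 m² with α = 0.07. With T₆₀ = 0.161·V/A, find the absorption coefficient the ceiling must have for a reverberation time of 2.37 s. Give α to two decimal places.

From T₆₀ = 0.161·V/A, the target T₆₀ = 2.37 s needs A = 0.161·2469/2.37 = 167.73 m².
Absorption from the other surfaces = 317·0.14 + 7·0.12 + 574·0.07 = 85.40 m², so the ceiling must supply 82.33 m² over 317 m².
α = 82.33/317 = 0.260.

0.26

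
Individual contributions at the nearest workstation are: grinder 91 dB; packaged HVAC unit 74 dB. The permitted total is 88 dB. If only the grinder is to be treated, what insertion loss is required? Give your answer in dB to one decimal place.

3.2 dB

Fixed contribution from the other source: Σ 10^(L/10) = 10^(74/10) = 2.512e+07 (74.00 dB).
The limit corresponds to 10^(88/10) = 6.310e+08; subtracting the fixed part leaves 6.058e+08 for the grinder, i.e. 87.82 dB.
Required insertion loss = 91 − 87.82 = 3.18 dB.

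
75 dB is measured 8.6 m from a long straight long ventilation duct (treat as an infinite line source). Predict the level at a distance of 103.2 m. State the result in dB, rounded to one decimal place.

64.2 dB

For a line source, L₂ = L₁ − 10·log₁₀(r₂/r₁).
L₂ = 75 − 10·log₁₀(103.2/8.6) = 75 − 10.792 = 64.21 dB.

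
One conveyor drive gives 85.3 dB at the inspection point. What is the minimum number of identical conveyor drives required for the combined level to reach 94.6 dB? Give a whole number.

Need L₁ + 10·log₁₀ N ≥ 94.6, i.e. log₁₀ N ≥ 0.93.
N ≥ 10^(9.3/10) = 8.511, so N = 9.

9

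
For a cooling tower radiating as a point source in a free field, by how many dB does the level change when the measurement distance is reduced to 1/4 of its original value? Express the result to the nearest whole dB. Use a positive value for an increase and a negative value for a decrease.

+12 dB

Point-source spreading: ΔL = −20·log₁₀(r₂/r₁).
ΔL = −20·log₁₀(0.25) = +12.04 dB.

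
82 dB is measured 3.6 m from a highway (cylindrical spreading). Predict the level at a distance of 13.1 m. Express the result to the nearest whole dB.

76 dB

Line-source attenuation: ΔL = 10·log₁₀(r₂/r₁) = 10·log₁₀(13.1/3.6) = 5.610 dB.
L₂ = 82 − 10·log₁₀(13.1/3.6) = 82 − 5.610 = 76.39 dB.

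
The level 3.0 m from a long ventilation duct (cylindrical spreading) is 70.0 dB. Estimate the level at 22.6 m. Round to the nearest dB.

Line-source attenuation: ΔL = 10·log₁₀(r₂/r₁) = 10·log₁₀(22.6/3.0) = 8.770 dB.
L₂ = 70.0 − 10·log₁₀(22.6/3.0) = 70.0 − 8.770 = 61.23 dB.

61 dB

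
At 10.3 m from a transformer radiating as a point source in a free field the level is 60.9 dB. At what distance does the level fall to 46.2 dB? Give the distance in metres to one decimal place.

56.0 m

For a point source L₁ − L₂ = 20·log₁₀(r₂/r₁), so r₂ = r₁·10^((L₁−L₂)/20).
r₂ = 10.3·10^((60.9−46.2)/20) = 10.3·10^(14.7/20) = 55.95 m.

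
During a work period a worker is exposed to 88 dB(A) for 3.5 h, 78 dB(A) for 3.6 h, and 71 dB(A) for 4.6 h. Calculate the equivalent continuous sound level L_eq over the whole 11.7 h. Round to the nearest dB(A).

83 dB(A)

L_eq = 10·log₁₀[(1/T)·Σ tᵢ·10^(Lᵢ/10)] with T = 11.7 h.
Σ tᵢ·10^(Lᵢ/10) = 3.5·10^(88/10) + 3.6·10^(78/10) + 4.6·10^(71/10) = 2.493e+09.
L_eq = 10·log₁₀(2.493e+09/11.7) = 83.29 dB(A).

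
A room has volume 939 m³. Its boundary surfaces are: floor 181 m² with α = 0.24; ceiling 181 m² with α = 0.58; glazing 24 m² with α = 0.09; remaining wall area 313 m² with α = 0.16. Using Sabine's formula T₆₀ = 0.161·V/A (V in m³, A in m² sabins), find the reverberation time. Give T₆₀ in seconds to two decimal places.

Total absorption A = 181·0.24 + 181·0.58 + 24·0.09 + 313·0.16 = 200.66 m² sabins.
T₆₀ = 0.161·V/A = 0.161·939/200.66 = 0.753 s.

0.75 s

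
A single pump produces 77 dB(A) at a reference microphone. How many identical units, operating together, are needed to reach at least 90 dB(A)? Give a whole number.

20

Need L₁ + 10·log₁₀ N ≥ 90, i.e. log₁₀ N ≥ 1.30.
N ≥ 10^(13.0/10) = 19.953, so N = 20.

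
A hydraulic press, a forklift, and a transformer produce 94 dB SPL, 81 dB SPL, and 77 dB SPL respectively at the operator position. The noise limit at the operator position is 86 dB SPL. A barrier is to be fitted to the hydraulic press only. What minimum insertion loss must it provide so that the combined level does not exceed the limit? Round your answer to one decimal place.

Everything except the hydraulic press sums to 10^(81/10) + 10^(77/10) = 1.760e+08 in linear terms, 82.46 dB SPL.
The limit corresponds to 10^(86/10) = 3.981e+08; subtracting the fixed part leaves 2.221e+08 for the hydraulic press, i.e. 83.47 dB SPL.
So the hydraulic press must be reduced from 94 to 83.47 dB SPL: IL = 10.53 dB.

10.5 dB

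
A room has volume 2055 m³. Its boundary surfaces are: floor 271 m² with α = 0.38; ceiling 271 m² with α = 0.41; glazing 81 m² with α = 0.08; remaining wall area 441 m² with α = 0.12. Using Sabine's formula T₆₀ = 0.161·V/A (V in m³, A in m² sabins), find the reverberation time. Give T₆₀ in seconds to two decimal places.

Total absorption A = 271·0.38 + 271·0.41 + 81·0.08 + 441·0.12 = 273.49 m² sabins.
T₆₀ = 0.161·V/A = 0.161·2055/273.49 = 1.210 s.

1.21 s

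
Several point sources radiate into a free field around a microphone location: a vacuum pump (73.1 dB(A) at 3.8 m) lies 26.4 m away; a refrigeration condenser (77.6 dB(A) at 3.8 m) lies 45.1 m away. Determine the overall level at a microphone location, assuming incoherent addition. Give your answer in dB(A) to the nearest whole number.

First find each source's level at the receiver (point-source: −20·log₁₀(r/r_ref)), then combine on an intensity basis.
vacuum pump: 73.1 − 20·log₁₀(26.4/3.8) = 73.1 − 16.84 = 56.26 dB(A).
refrigeration condenser: 77.6 − 20·log₁₀(45.1/3.8) = 77.6 − 21.49 = 56.11 dB(A).
Σ 10^(L/10) = 8.315e+05 → L_total = 10·log₁₀(8.315e+05) = 59.20 dB(A).

59 dB(A)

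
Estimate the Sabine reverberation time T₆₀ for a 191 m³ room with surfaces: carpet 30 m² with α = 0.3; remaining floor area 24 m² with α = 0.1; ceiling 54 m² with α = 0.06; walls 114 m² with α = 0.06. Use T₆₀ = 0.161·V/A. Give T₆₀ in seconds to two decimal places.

1.43 s

Summing Sᵢαᵢ: 30·0.3 + 24·0.1 + 54·0.06 + 114·0.06 = 21.48 m².
T₆₀ = 0.161·V/A = 0.161·191/21.48 = 1.432 s.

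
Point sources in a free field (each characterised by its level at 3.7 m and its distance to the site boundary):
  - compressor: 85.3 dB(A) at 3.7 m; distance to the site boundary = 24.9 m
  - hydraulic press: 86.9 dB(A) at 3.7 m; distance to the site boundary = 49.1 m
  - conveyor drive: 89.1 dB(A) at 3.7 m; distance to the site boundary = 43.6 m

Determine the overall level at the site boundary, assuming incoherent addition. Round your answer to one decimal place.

First find each source's level at the receiver (point-source: −20·log₁₀(r/r_ref)), then combine on an intensity basis.
compressor: 85.3 − 20·log₁₀(24.9/3.7) = 85.3 − 16.56 = 68.74 dB(A).
hydraulic press: 86.9 − 20·log₁₀(49.1/3.7) = 86.9 − 22.46 = 64.44 dB(A).
conveyor drive: 89.1 − 20·log₁₀(43.6/3.7) = 89.1 − 21.43 = 67.67 dB(A).
Σ 10^(L/10) = 1.612e+07 → L_total = 10·log₁₀(1.612e+07) = 72.07 dB(A).

72.1 dB(A)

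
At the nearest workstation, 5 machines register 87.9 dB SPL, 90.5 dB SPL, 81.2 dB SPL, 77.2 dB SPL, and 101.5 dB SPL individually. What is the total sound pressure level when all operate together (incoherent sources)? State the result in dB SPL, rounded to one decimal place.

For uncorrelated sources the intensities add, so convert each level to linear form, sum, and take 10·log₁₀ of the total.
Σ 10^(L/10) = 10^(87.9/10) + 10^(90.5/10) + 10^(81.2/10) + 10^(77.2/10) + 10^(101.5/10) = 1.605e+10.
L_total = 10·log₁₀(1.605e+10) = 102.05 dB SPL.

102.1 dB SPL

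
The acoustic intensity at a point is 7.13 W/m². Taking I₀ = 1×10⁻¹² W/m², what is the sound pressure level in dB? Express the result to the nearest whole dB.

L = 10·log₁₀(I/I₀) = 10·log₁₀(7.13/10⁻¹²) = 10·log₁₀(7.13×10^12).
L = 10·(0.8531 + 12) = 128.53 dB.

129 dB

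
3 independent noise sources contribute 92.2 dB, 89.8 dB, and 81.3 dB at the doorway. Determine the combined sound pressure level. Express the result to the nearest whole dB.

94 dB

For uncorrelated sources the intensities add, so convert each level to linear form, sum, and take 10·log₁₀ of the total.
Σ 10^(L/10) = 10^(92.2/10) + 10^(89.8/10) + 10^(81.3/10) = 2.749e+09.
L_total = 10·log₁₀(2.749e+09) = 94.39 dB.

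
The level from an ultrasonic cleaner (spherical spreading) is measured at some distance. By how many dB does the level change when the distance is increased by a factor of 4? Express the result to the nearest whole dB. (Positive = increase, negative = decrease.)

-12 dB

With spherical spreading the level changes by −20·log₁₀(r₂/r₁).
ΔL = −20·log₁₀(4) = -12.04 dB.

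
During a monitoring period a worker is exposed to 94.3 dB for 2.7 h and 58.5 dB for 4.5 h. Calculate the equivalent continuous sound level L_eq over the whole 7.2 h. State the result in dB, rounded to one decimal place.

L_eq = 10·log₁₀[(1/T)·Σ tᵢ·10^(Lᵢ/10)] with T = 7.2 h.
Σ tᵢ·10^(Lᵢ/10) = 2.7·10^(94.3/10) + 4.5·10^(58.5/10) = 7.270e+09.
L_eq = 10·log₁₀(7.270e+09/7.2) = 90.04 dB.

90.0 dB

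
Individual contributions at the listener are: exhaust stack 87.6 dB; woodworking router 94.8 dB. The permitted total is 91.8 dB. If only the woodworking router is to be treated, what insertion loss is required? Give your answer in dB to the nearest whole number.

Everything except the woodworking router sums to 10^(87.6/10) = 5.754e+08 in linear terms, 87.60 dB.
To meet 91.8 dB overall, the treated woodworking router may contribute at most 10^(91.8/10) − 5.754e+08 = 9.381e+08, i.e. 89.72 dB.
So the woodworking router must be reduced from 94.8 to 89.72 dB: IL = 5.08 dB.

5 dB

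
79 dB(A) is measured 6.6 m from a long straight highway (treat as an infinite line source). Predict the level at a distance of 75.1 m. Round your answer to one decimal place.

68.4 dB(A)

For a line source, L₂ = L₁ − 10·log₁₀(r₂/r₁).
L₂ = 79 − 10·log₁₀(75.1/6.6) = 79 − 10.561 = 68.44 dB(A).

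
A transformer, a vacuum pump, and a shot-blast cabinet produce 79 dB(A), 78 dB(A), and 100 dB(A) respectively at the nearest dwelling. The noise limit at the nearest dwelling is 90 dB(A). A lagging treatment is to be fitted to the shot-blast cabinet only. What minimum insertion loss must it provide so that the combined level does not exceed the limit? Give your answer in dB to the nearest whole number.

11 dB

Everything except the shot-blast cabinet sums to 10^(79/10) + 10^(78/10) = 1.425e+08 in linear terms, 81.54 dB(A).
To meet 90 dB(A) overall, the treated shot-blast cabinet may contribute at most 10^(90/10) − 1.425e+08 = 8.575e+08, i.e. 89.33 dB(A).
So the shot-blast cabinet must be reduced from 100 to 89.33 dB(A): IL = 10.67 dB.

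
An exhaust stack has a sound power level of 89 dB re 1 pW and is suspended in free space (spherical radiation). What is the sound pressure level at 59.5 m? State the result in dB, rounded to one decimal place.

The power spreads over a sphere of area 4π·r², so L_p = L_w − 10·log₁₀(4π·r²).
4π·r² = 4.449e+04 m², 10·log₁₀ of that is 46.482 dB.
L_p = 89 − 46.482 = 42.52 dB.

42.5 dB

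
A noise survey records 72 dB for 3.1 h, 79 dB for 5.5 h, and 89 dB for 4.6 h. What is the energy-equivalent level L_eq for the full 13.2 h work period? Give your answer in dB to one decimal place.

The energy average is taken in the linear domain: L_eq = 10·log₁₀[(Σ tᵢ·10^(Lᵢ/10))/T], T = 13.2 h.
Σ tᵢ·10^(Lᵢ/10) = 3.1·10^(72/10) + 5.5·10^(79/10) + 4.6·10^(89/10) = 4.140e+09.
L_eq = 10·log₁₀(4.140e+09/13.2) = 84.96 dB.

85.0 dB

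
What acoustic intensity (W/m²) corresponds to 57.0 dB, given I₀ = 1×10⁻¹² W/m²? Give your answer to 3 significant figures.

I = I₀·10^(L/10) = 10⁻¹² × 10^(57.0/10) = 10^(-6.300).

5.01e-07 W/m²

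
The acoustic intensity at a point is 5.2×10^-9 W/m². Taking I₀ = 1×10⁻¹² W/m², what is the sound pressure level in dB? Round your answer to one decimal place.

37.2 dB

Dividing by I₀ shifts the exponent by 12: I/I₀ = 5.2×10^3.
L = 10·(0.7160 + 3) = 37.16 dB.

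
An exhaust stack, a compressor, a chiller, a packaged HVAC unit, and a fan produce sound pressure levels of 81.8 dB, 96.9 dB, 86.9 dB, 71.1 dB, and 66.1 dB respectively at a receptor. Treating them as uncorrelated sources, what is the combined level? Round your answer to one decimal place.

Incoherent sources combine by intensity addition: L_total = 10·log₁₀(Σ 10^(L_i/10)).
Σ 10^(L/10) = 10^(81.8/10) + 10^(96.9/10) + 10^(86.9/10) + 10^(71.1/10) + 10^(66.1/10) = 5.556e+09.
L_total = 10·log₁₀(5.556e+09) = 97.45 dB.

97.4 dB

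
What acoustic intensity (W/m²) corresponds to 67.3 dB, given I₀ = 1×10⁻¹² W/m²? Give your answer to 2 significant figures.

5.4e-06 W/m²

L = 10·log₁₀(I/I₀) ⇒ I = I₀·10^(L/10) = 10⁻¹² × 10^6.73.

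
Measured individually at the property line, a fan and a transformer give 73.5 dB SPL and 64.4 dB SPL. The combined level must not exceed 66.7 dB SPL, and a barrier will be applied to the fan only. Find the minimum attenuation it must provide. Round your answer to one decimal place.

10.7 dB

Fixed contribution from the other source: Σ 10^(L/10) = 10^(64.4/10) = 2.754e+06 (64.40 dB SPL).
The limit corresponds to 10^(66.7/10) = 4.677e+06; subtracting the fixed part leaves 1.923e+06 for the fan, i.e. 62.84 dB SPL.
Required insertion loss = 73.5 − 62.84 = 10.66 dB.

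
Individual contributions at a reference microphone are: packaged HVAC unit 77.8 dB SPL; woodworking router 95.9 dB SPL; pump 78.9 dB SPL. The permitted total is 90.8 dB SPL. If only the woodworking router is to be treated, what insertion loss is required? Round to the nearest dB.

6 dB

Fixed contribution from the other sources: Σ 10^(L/10) = 10^(77.8/10) + 10^(78.9/10) = 1.379e+08 (81.40 dB SPL).
The limit corresponds to 10^(90.8/10) = 1.202e+09; subtracting the fixed part leaves 1.064e+09 for the woodworking router, i.e. 90.27 dB SPL.
Required insertion loss = 95.9 − 90.27 = 5.63 dB.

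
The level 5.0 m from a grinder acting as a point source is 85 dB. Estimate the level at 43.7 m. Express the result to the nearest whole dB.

Spherical spreading from a point source gives a 20·log₁₀(r₂/r₁) drop.
L₂ = 85 − 20·log₁₀(43.7/5.0) = 85 − 18.830 = 66.17 dB.

66 dB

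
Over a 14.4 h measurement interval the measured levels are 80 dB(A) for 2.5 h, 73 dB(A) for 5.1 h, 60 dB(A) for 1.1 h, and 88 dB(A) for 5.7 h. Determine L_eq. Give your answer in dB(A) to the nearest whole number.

84 dB(A)

Weight each interval's intensity by its duration and average over T = 14.4 h:
Σ tᵢ·10^(Lᵢ/10) = 2.5·10^(80/10) + 5.1·10^(73/10) + 1.1·10^(60/10) + 5.7·10^(88/10) = 3.949e+09.
L_eq = 10·log₁₀(3.949e+09/14.4) = 84.38 dB(A).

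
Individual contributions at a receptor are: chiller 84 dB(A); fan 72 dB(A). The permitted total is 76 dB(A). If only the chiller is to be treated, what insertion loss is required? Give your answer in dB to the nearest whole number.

Fixed contribution from the other source: Σ 10^(L/10) = 10^(72/10) = 1.585e+07 (72.00 dB(A)).
The limit corresponds to 10^(76/10) = 3.981e+07; subtracting the fixed part leaves 2.396e+07 for the chiller, i.e. 73.80 dB(A).
Required insertion loss = 84 − 73.80 = 10.20 dB.

10 dB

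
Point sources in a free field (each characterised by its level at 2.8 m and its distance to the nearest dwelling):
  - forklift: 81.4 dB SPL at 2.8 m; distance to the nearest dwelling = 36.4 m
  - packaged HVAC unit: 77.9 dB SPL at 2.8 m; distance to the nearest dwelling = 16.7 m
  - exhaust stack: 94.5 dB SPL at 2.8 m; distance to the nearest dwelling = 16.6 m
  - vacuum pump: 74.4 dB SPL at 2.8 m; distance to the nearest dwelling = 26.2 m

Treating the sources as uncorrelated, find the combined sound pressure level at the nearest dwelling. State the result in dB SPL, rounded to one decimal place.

79.2 dB SPL

Apply inverse-square spreading to bring every level to the receiver, then sum 10^(L/10).
forklift: 81.4 − 20·log₁₀(36.4/2.8) = 81.4 − 22.28 = 59.12 dB SPL.
packaged HVAC unit: 77.9 − 20·log₁₀(16.7/2.8) = 77.9 − 15.51 = 62.39 dB SPL.
exhaust stack: 94.5 − 20·log₁₀(16.6/2.8) = 94.5 − 15.46 = 79.04 dB SPL.
vacuum pump: 74.4 − 20·log₁₀(26.2/2.8) = 74.4 − 19.42 = 54.98 dB SPL.
Σ 10^(L/10) = 8.305e+07 → L_total = 10·log₁₀(8.305e+07) = 79.19 dB SPL.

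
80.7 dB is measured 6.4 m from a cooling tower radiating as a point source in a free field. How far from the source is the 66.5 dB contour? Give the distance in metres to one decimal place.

Point-source spreading drops the level by 20·log₁₀(r₂/r₁); inverting, r₂/r₁ = 10^(ΔL/20).
r₂ = 6.4·10^((80.7−66.5)/20) = 6.4·10^(14.2/20) = 32.82 m.

32.8 m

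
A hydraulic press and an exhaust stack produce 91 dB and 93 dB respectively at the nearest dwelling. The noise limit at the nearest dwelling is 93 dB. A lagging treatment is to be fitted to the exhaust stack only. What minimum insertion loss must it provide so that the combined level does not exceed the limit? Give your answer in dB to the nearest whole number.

4 dB

Everything except the exhaust stack sums to 10^(91/10) = 1.259e+09 in linear terms, 91.00 dB.
The limit corresponds to 10^(93/10) = 1.995e+09; subtracting the fixed part leaves 7.363e+08 for the exhaust stack, i.e. 88.67 dB.
So the exhaust stack must be reduced from 93 to 88.67 dB: IL = 4.33 dB.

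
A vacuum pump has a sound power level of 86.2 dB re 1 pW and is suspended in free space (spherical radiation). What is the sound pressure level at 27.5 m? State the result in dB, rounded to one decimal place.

Free-field spherical radiation: L_p = L_w − 10·log₁₀(4π·r²), r = 27.5 m.
4π·r² = 9503 m², 10·log₁₀ of that is 39.779 dB.
L_p = 86.2 − 39.779 = 46.42 dB.

46.4 dB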